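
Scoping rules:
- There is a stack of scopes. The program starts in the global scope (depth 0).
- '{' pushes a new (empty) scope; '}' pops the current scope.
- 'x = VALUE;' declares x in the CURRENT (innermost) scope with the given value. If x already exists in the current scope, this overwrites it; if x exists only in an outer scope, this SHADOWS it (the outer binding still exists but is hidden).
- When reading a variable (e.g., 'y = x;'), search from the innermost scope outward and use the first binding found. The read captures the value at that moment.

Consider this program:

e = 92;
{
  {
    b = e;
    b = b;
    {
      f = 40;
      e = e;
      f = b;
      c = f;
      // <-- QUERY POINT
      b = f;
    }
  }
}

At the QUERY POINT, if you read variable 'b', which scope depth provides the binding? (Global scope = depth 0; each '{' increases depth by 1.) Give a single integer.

Answer: 2

Derivation:
Step 1: declare e=92 at depth 0
Step 2: enter scope (depth=1)
Step 3: enter scope (depth=2)
Step 4: declare b=(read e)=92 at depth 2
Step 5: declare b=(read b)=92 at depth 2
Step 6: enter scope (depth=3)
Step 7: declare f=40 at depth 3
Step 8: declare e=(read e)=92 at depth 3
Step 9: declare f=(read b)=92 at depth 3
Step 10: declare c=(read f)=92 at depth 3
Visible at query point: b=92 c=92 e=92 f=92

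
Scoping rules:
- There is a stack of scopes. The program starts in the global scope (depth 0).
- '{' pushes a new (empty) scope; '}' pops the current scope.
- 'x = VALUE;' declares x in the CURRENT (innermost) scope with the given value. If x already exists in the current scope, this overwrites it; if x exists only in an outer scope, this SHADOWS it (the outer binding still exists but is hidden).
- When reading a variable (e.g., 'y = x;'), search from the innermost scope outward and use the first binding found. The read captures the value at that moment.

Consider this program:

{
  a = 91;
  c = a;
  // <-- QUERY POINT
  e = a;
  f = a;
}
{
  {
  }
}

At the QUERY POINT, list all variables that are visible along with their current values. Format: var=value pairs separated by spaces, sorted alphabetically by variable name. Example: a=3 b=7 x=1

Answer: a=91 c=91

Derivation:
Step 1: enter scope (depth=1)
Step 2: declare a=91 at depth 1
Step 3: declare c=(read a)=91 at depth 1
Visible at query point: a=91 c=91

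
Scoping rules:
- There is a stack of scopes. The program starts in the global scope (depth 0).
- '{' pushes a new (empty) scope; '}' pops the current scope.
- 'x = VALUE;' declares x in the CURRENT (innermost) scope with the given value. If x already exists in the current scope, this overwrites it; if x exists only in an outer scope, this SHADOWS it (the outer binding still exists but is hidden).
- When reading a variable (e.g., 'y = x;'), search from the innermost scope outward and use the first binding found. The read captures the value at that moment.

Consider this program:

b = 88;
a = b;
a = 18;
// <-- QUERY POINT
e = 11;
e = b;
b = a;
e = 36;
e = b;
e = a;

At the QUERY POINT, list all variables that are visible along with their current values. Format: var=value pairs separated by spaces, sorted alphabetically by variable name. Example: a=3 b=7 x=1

Answer: a=18 b=88

Derivation:
Step 1: declare b=88 at depth 0
Step 2: declare a=(read b)=88 at depth 0
Step 3: declare a=18 at depth 0
Visible at query point: a=18 b=88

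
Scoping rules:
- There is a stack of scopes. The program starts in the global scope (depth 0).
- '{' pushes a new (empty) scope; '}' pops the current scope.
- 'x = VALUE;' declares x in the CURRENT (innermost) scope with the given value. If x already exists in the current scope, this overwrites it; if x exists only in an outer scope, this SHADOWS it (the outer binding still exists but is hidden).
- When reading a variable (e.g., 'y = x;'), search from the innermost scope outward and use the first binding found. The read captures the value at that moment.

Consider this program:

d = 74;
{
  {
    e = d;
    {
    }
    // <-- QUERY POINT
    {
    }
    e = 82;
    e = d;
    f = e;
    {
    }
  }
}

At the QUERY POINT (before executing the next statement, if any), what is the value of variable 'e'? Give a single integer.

Answer: 74

Derivation:
Step 1: declare d=74 at depth 0
Step 2: enter scope (depth=1)
Step 3: enter scope (depth=2)
Step 4: declare e=(read d)=74 at depth 2
Step 5: enter scope (depth=3)
Step 6: exit scope (depth=2)
Visible at query point: d=74 e=74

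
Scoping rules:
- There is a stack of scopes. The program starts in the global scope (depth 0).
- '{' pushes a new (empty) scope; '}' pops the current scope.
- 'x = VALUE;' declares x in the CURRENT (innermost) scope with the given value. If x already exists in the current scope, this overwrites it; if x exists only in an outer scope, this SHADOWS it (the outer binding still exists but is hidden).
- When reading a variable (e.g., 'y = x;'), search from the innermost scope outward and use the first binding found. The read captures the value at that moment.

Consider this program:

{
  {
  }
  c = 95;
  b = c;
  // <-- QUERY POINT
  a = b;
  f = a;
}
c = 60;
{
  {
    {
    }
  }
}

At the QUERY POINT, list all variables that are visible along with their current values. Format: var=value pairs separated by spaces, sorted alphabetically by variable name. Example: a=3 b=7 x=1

Answer: b=95 c=95

Derivation:
Step 1: enter scope (depth=1)
Step 2: enter scope (depth=2)
Step 3: exit scope (depth=1)
Step 4: declare c=95 at depth 1
Step 5: declare b=(read c)=95 at depth 1
Visible at query point: b=95 c=95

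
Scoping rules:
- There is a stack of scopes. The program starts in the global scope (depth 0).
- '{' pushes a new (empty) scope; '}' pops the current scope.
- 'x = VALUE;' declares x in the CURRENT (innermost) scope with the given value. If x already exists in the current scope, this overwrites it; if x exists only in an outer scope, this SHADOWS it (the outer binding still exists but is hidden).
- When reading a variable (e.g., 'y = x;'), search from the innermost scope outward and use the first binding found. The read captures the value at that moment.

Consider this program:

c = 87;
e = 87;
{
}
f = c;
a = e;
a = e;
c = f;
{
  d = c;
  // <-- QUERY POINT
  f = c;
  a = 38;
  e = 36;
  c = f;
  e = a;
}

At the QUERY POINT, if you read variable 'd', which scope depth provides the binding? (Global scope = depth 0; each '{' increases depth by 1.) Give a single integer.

Answer: 1

Derivation:
Step 1: declare c=87 at depth 0
Step 2: declare e=87 at depth 0
Step 3: enter scope (depth=1)
Step 4: exit scope (depth=0)
Step 5: declare f=(read c)=87 at depth 0
Step 6: declare a=(read e)=87 at depth 0
Step 7: declare a=(read e)=87 at depth 0
Step 8: declare c=(read f)=87 at depth 0
Step 9: enter scope (depth=1)
Step 10: declare d=(read c)=87 at depth 1
Visible at query point: a=87 c=87 d=87 e=87 f=87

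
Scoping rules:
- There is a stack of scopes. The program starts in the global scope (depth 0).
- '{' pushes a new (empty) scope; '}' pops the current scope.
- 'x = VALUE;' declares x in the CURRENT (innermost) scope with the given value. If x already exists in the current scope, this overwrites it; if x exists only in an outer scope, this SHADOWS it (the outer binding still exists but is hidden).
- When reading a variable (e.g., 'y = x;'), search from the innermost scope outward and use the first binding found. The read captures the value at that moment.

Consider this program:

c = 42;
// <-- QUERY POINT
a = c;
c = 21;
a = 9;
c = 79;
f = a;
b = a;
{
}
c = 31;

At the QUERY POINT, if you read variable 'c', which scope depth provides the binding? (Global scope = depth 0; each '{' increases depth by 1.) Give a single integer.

Answer: 0

Derivation:
Step 1: declare c=42 at depth 0
Visible at query point: c=42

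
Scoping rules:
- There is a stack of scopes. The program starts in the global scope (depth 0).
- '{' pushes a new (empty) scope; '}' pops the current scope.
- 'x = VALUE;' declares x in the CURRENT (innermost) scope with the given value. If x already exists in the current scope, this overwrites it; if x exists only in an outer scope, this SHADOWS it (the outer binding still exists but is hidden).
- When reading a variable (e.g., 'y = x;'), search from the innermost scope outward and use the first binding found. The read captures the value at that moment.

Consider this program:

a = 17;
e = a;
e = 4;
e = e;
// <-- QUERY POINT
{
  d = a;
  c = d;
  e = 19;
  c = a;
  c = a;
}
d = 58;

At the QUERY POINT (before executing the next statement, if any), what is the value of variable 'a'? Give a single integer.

Step 1: declare a=17 at depth 0
Step 2: declare e=(read a)=17 at depth 0
Step 3: declare e=4 at depth 0
Step 4: declare e=(read e)=4 at depth 0
Visible at query point: a=17 e=4

Answer: 17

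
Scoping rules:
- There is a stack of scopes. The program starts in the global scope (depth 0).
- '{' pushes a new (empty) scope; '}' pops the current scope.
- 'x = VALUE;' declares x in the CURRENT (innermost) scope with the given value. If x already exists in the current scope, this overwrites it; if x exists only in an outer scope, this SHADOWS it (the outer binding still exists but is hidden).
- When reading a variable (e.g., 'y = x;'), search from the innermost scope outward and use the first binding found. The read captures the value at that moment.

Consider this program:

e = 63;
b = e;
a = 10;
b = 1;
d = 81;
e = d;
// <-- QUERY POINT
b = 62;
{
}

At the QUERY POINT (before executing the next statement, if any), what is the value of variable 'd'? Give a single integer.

Answer: 81

Derivation:
Step 1: declare e=63 at depth 0
Step 2: declare b=(read e)=63 at depth 0
Step 3: declare a=10 at depth 0
Step 4: declare b=1 at depth 0
Step 5: declare d=81 at depth 0
Step 6: declare e=(read d)=81 at depth 0
Visible at query point: a=10 b=1 d=81 e=81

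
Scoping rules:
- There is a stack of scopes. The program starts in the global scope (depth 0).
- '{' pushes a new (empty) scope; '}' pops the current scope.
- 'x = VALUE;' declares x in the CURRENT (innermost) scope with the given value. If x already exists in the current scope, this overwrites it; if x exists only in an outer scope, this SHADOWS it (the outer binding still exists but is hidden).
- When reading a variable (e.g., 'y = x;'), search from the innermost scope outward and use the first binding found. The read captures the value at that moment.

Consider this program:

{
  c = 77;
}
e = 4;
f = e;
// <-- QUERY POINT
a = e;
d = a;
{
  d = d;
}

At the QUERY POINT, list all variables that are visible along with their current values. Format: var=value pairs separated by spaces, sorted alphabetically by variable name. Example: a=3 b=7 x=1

Step 1: enter scope (depth=1)
Step 2: declare c=77 at depth 1
Step 3: exit scope (depth=0)
Step 4: declare e=4 at depth 0
Step 5: declare f=(read e)=4 at depth 0
Visible at query point: e=4 f=4

Answer: e=4 f=4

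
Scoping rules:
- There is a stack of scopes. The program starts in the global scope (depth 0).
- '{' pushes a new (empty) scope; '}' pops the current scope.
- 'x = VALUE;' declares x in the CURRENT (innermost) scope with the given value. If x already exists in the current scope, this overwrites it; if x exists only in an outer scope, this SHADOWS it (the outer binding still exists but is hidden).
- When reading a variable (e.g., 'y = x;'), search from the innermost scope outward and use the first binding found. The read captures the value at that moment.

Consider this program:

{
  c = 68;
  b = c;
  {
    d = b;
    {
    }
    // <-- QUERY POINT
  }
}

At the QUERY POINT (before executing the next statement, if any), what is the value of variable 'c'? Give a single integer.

Answer: 68

Derivation:
Step 1: enter scope (depth=1)
Step 2: declare c=68 at depth 1
Step 3: declare b=(read c)=68 at depth 1
Step 4: enter scope (depth=2)
Step 5: declare d=(read b)=68 at depth 2
Step 6: enter scope (depth=3)
Step 7: exit scope (depth=2)
Visible at query point: b=68 c=68 d=68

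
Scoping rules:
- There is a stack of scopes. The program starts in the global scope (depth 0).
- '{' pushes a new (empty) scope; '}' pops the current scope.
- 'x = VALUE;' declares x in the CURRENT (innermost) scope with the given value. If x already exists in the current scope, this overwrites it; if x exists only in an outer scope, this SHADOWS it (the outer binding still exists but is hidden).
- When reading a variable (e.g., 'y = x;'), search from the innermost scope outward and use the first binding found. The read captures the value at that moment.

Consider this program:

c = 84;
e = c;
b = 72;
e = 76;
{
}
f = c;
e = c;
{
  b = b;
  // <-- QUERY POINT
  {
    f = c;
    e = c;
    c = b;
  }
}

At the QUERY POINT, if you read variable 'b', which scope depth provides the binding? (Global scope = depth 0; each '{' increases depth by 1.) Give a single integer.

Step 1: declare c=84 at depth 0
Step 2: declare e=(read c)=84 at depth 0
Step 3: declare b=72 at depth 0
Step 4: declare e=76 at depth 0
Step 5: enter scope (depth=1)
Step 6: exit scope (depth=0)
Step 7: declare f=(read c)=84 at depth 0
Step 8: declare e=(read c)=84 at depth 0
Step 9: enter scope (depth=1)
Step 10: declare b=(read b)=72 at depth 1
Visible at query point: b=72 c=84 e=84 f=84

Answer: 1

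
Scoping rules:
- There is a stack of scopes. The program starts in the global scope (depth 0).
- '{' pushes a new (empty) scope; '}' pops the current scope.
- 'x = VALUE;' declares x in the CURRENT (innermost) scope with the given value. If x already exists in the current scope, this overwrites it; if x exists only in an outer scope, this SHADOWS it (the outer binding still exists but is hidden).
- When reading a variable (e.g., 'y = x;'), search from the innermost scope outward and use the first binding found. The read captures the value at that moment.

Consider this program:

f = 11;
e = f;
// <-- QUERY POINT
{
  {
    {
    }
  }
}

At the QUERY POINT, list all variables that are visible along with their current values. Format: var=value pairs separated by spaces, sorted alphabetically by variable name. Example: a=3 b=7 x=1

Step 1: declare f=11 at depth 0
Step 2: declare e=(read f)=11 at depth 0
Visible at query point: e=11 f=11

Answer: e=11 f=11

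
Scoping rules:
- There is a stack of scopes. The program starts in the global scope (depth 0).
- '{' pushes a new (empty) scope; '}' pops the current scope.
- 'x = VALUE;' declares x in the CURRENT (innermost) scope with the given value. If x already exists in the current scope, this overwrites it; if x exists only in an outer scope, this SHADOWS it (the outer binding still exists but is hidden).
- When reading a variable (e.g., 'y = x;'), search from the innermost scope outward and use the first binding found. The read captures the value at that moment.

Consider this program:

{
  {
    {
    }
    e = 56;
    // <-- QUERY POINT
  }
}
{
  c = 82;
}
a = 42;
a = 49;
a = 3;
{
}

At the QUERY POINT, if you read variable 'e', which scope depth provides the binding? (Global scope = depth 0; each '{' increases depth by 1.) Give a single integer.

Answer: 2

Derivation:
Step 1: enter scope (depth=1)
Step 2: enter scope (depth=2)
Step 3: enter scope (depth=3)
Step 4: exit scope (depth=2)
Step 5: declare e=56 at depth 2
Visible at query point: e=56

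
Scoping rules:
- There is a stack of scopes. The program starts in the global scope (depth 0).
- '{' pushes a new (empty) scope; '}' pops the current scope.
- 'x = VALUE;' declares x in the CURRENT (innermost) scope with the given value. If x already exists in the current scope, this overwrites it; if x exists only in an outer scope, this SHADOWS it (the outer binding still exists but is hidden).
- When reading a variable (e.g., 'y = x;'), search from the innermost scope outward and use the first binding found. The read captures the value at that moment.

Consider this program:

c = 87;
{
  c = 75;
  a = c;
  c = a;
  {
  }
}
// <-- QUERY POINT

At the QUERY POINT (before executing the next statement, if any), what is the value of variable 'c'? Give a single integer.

Step 1: declare c=87 at depth 0
Step 2: enter scope (depth=1)
Step 3: declare c=75 at depth 1
Step 4: declare a=(read c)=75 at depth 1
Step 5: declare c=(read a)=75 at depth 1
Step 6: enter scope (depth=2)
Step 7: exit scope (depth=1)
Step 8: exit scope (depth=0)
Visible at query point: c=87

Answer: 87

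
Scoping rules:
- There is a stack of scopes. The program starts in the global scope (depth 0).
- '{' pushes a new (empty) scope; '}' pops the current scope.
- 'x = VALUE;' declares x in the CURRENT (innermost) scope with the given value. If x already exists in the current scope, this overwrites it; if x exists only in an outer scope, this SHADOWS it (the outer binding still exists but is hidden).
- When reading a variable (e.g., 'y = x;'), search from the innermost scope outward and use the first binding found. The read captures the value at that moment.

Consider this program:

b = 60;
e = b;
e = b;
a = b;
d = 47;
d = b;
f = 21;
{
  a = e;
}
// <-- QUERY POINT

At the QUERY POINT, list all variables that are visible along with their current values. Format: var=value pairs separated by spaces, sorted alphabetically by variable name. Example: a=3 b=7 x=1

Step 1: declare b=60 at depth 0
Step 2: declare e=(read b)=60 at depth 0
Step 3: declare e=(read b)=60 at depth 0
Step 4: declare a=(read b)=60 at depth 0
Step 5: declare d=47 at depth 0
Step 6: declare d=(read b)=60 at depth 0
Step 7: declare f=21 at depth 0
Step 8: enter scope (depth=1)
Step 9: declare a=(read e)=60 at depth 1
Step 10: exit scope (depth=0)
Visible at query point: a=60 b=60 d=60 e=60 f=21

Answer: a=60 b=60 d=60 e=60 f=21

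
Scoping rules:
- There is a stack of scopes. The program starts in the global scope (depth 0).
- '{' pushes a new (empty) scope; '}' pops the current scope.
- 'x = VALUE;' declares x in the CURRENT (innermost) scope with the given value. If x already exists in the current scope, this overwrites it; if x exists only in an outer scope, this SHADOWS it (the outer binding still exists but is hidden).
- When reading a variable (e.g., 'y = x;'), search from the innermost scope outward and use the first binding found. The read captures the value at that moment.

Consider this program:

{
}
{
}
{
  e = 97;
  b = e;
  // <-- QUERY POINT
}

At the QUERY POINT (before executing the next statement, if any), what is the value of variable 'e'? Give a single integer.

Answer: 97

Derivation:
Step 1: enter scope (depth=1)
Step 2: exit scope (depth=0)
Step 3: enter scope (depth=1)
Step 4: exit scope (depth=0)
Step 5: enter scope (depth=1)
Step 6: declare e=97 at depth 1
Step 7: declare b=(read e)=97 at depth 1
Visible at query point: b=97 e=97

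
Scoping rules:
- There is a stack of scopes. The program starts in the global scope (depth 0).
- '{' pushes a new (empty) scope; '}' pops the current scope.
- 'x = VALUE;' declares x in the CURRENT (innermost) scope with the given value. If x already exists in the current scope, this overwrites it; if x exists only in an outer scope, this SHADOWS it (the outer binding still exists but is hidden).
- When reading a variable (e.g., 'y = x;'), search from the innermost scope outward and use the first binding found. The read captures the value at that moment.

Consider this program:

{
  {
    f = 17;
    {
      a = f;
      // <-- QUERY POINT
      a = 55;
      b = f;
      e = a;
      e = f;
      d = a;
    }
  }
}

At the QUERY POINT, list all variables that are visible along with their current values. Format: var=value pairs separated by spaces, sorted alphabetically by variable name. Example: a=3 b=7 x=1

Step 1: enter scope (depth=1)
Step 2: enter scope (depth=2)
Step 3: declare f=17 at depth 2
Step 4: enter scope (depth=3)
Step 5: declare a=(read f)=17 at depth 3
Visible at query point: a=17 f=17

Answer: a=17 f=17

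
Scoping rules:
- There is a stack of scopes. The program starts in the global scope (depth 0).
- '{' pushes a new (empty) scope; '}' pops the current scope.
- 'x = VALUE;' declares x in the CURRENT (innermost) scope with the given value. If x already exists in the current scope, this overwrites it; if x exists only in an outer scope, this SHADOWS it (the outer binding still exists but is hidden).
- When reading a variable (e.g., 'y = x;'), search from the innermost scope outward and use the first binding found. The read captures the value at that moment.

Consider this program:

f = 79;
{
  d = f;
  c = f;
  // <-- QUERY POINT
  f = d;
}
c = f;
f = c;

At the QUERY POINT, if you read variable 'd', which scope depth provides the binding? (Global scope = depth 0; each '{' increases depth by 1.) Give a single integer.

Step 1: declare f=79 at depth 0
Step 2: enter scope (depth=1)
Step 3: declare d=(read f)=79 at depth 1
Step 4: declare c=(read f)=79 at depth 1
Visible at query point: c=79 d=79 f=79

Answer: 1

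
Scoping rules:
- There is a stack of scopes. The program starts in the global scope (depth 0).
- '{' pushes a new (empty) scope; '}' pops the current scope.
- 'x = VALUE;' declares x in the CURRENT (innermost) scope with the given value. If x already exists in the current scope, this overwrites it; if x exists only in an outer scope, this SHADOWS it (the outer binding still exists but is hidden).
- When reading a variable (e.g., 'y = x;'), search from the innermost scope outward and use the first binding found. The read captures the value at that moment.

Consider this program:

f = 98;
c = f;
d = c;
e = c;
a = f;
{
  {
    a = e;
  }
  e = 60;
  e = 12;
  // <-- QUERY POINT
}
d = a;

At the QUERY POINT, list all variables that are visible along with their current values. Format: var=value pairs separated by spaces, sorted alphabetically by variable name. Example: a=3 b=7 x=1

Answer: a=98 c=98 d=98 e=12 f=98

Derivation:
Step 1: declare f=98 at depth 0
Step 2: declare c=(read f)=98 at depth 0
Step 3: declare d=(read c)=98 at depth 0
Step 4: declare e=(read c)=98 at depth 0
Step 5: declare a=(read f)=98 at depth 0
Step 6: enter scope (depth=1)
Step 7: enter scope (depth=2)
Step 8: declare a=(read e)=98 at depth 2
Step 9: exit scope (depth=1)
Step 10: declare e=60 at depth 1
Step 11: declare e=12 at depth 1
Visible at query point: a=98 c=98 d=98 e=12 f=98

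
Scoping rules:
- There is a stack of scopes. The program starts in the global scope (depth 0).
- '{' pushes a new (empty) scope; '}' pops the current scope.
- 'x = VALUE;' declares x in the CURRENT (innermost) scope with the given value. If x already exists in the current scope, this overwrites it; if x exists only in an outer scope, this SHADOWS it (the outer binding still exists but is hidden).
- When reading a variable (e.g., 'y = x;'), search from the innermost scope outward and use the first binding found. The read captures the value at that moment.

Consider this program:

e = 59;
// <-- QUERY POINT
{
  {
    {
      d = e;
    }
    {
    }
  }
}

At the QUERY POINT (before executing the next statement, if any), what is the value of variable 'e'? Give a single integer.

Answer: 59

Derivation:
Step 1: declare e=59 at depth 0
Visible at query point: e=59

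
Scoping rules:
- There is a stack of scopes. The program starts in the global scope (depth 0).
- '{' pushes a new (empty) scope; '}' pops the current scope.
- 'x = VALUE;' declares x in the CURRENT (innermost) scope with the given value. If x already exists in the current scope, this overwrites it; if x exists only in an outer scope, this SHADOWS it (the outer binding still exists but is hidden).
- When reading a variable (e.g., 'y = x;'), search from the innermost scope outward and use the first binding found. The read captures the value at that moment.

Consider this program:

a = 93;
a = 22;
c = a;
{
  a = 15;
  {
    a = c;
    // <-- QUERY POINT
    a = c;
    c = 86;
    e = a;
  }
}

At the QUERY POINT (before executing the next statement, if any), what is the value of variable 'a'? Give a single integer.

Answer: 22

Derivation:
Step 1: declare a=93 at depth 0
Step 2: declare a=22 at depth 0
Step 3: declare c=(read a)=22 at depth 0
Step 4: enter scope (depth=1)
Step 5: declare a=15 at depth 1
Step 6: enter scope (depth=2)
Step 7: declare a=(read c)=22 at depth 2
Visible at query point: a=22 c=22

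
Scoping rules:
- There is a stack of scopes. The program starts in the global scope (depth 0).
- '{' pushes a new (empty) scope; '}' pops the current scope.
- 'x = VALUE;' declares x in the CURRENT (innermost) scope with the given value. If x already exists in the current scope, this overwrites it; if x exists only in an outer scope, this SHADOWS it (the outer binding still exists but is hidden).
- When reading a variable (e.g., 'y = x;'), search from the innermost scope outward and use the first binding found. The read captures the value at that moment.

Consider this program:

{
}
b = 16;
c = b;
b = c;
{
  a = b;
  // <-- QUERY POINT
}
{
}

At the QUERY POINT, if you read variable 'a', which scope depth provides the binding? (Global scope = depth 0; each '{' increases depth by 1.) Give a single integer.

Step 1: enter scope (depth=1)
Step 2: exit scope (depth=0)
Step 3: declare b=16 at depth 0
Step 4: declare c=(read b)=16 at depth 0
Step 5: declare b=(read c)=16 at depth 0
Step 6: enter scope (depth=1)
Step 7: declare a=(read b)=16 at depth 1
Visible at query point: a=16 b=16 c=16

Answer: 1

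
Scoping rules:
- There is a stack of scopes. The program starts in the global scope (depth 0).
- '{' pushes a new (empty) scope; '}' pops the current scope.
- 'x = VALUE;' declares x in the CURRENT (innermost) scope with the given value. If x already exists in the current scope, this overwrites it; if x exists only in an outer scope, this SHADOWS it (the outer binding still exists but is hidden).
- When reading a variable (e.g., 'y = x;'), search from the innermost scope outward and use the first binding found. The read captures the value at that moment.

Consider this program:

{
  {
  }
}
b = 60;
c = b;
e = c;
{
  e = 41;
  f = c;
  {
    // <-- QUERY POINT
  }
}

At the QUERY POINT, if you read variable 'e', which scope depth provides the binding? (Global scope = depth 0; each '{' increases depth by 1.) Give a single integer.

Step 1: enter scope (depth=1)
Step 2: enter scope (depth=2)
Step 3: exit scope (depth=1)
Step 4: exit scope (depth=0)
Step 5: declare b=60 at depth 0
Step 6: declare c=(read b)=60 at depth 0
Step 7: declare e=(read c)=60 at depth 0
Step 8: enter scope (depth=1)
Step 9: declare e=41 at depth 1
Step 10: declare f=(read c)=60 at depth 1
Step 11: enter scope (depth=2)
Visible at query point: b=60 c=60 e=41 f=60

Answer: 1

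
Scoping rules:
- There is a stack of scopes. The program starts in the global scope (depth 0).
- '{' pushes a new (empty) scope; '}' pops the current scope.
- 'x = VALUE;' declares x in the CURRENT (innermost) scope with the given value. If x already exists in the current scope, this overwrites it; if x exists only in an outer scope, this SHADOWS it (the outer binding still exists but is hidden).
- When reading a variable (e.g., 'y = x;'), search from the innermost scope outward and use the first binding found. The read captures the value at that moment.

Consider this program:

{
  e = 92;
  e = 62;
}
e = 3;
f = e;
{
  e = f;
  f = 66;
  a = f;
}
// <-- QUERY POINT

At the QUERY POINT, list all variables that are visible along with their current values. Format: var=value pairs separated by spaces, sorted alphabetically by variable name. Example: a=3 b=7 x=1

Step 1: enter scope (depth=1)
Step 2: declare e=92 at depth 1
Step 3: declare e=62 at depth 1
Step 4: exit scope (depth=0)
Step 5: declare e=3 at depth 0
Step 6: declare f=(read e)=3 at depth 0
Step 7: enter scope (depth=1)
Step 8: declare e=(read f)=3 at depth 1
Step 9: declare f=66 at depth 1
Step 10: declare a=(read f)=66 at depth 1
Step 11: exit scope (depth=0)
Visible at query point: e=3 f=3

Answer: e=3 f=3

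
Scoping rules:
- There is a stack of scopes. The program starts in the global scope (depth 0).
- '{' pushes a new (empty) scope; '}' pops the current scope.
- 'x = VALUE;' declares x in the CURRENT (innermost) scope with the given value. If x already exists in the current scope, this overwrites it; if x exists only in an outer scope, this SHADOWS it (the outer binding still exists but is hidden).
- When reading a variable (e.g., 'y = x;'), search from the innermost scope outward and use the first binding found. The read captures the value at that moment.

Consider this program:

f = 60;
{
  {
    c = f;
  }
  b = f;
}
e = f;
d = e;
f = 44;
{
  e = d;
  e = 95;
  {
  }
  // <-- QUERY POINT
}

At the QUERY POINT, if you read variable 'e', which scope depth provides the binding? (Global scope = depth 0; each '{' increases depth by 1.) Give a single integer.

Step 1: declare f=60 at depth 0
Step 2: enter scope (depth=1)
Step 3: enter scope (depth=2)
Step 4: declare c=(read f)=60 at depth 2
Step 5: exit scope (depth=1)
Step 6: declare b=(read f)=60 at depth 1
Step 7: exit scope (depth=0)
Step 8: declare e=(read f)=60 at depth 0
Step 9: declare d=(read e)=60 at depth 0
Step 10: declare f=44 at depth 0
Step 11: enter scope (depth=1)
Step 12: declare e=(read d)=60 at depth 1
Step 13: declare e=95 at depth 1
Step 14: enter scope (depth=2)
Step 15: exit scope (depth=1)
Visible at query point: d=60 e=95 f=44

Answer: 1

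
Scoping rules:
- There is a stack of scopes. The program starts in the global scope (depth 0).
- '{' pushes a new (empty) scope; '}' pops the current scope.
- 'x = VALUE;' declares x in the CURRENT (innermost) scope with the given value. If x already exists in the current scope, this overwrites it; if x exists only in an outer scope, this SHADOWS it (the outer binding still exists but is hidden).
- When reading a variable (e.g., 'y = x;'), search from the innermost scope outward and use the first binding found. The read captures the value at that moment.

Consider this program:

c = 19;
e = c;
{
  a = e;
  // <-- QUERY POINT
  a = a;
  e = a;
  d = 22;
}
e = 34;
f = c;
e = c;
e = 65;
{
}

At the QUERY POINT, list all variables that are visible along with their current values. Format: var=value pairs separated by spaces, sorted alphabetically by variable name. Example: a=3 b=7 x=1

Step 1: declare c=19 at depth 0
Step 2: declare e=(read c)=19 at depth 0
Step 3: enter scope (depth=1)
Step 4: declare a=(read e)=19 at depth 1
Visible at query point: a=19 c=19 e=19

Answer: a=19 c=19 e=19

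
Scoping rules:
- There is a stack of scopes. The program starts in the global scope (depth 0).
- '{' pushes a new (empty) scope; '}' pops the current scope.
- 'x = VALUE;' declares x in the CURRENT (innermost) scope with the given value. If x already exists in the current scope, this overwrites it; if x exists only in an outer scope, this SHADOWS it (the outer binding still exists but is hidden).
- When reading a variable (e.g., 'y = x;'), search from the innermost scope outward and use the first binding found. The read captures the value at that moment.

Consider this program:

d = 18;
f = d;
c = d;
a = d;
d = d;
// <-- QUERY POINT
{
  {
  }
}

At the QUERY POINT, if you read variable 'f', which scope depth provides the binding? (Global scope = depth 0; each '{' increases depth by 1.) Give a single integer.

Step 1: declare d=18 at depth 0
Step 2: declare f=(read d)=18 at depth 0
Step 3: declare c=(read d)=18 at depth 0
Step 4: declare a=(read d)=18 at depth 0
Step 5: declare d=(read d)=18 at depth 0
Visible at query point: a=18 c=18 d=18 f=18

Answer: 0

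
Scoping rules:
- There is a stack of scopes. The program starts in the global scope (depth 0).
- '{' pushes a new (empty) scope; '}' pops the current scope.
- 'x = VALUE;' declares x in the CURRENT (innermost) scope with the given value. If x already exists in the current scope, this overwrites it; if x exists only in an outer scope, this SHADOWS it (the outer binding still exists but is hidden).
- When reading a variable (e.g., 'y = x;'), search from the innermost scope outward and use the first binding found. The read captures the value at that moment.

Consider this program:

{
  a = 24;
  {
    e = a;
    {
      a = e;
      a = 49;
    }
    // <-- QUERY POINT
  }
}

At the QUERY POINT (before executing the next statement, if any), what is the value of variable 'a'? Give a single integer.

Step 1: enter scope (depth=1)
Step 2: declare a=24 at depth 1
Step 3: enter scope (depth=2)
Step 4: declare e=(read a)=24 at depth 2
Step 5: enter scope (depth=3)
Step 6: declare a=(read e)=24 at depth 3
Step 7: declare a=49 at depth 3
Step 8: exit scope (depth=2)
Visible at query point: a=24 e=24

Answer: 24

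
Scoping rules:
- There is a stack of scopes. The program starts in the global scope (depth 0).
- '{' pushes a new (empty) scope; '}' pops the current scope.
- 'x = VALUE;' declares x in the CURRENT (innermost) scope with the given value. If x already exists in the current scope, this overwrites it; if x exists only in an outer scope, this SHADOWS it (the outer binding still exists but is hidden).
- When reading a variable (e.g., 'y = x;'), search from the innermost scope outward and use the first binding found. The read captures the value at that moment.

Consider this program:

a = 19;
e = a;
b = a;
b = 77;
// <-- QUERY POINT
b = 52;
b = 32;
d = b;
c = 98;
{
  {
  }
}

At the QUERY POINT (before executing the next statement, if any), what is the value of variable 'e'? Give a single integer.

Answer: 19

Derivation:
Step 1: declare a=19 at depth 0
Step 2: declare e=(read a)=19 at depth 0
Step 3: declare b=(read a)=19 at depth 0
Step 4: declare b=77 at depth 0
Visible at query point: a=19 b=77 e=19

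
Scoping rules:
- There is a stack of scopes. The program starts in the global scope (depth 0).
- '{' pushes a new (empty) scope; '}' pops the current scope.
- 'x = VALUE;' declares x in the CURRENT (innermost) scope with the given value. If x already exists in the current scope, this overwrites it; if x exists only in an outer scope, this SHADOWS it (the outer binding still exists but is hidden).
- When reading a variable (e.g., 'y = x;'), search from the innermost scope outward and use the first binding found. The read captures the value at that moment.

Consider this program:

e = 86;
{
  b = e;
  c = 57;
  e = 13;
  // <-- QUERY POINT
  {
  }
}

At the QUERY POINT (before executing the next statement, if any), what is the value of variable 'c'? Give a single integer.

Step 1: declare e=86 at depth 0
Step 2: enter scope (depth=1)
Step 3: declare b=(read e)=86 at depth 1
Step 4: declare c=57 at depth 1
Step 5: declare e=13 at depth 1
Visible at query point: b=86 c=57 e=13

Answer: 57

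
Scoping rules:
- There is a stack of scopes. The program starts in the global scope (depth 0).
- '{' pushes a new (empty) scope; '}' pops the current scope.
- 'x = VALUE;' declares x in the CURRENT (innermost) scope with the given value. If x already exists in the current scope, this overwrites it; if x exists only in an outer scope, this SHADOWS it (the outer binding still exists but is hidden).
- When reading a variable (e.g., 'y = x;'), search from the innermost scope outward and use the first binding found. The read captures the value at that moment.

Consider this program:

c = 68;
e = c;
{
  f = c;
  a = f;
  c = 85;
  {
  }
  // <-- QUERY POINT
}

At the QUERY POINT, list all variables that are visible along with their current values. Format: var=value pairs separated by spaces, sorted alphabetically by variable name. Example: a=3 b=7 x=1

Step 1: declare c=68 at depth 0
Step 2: declare e=(read c)=68 at depth 0
Step 3: enter scope (depth=1)
Step 4: declare f=(read c)=68 at depth 1
Step 5: declare a=(read f)=68 at depth 1
Step 6: declare c=85 at depth 1
Step 7: enter scope (depth=2)
Step 8: exit scope (depth=1)
Visible at query point: a=68 c=85 e=68 f=68

Answer: a=68 c=85 e=68 f=68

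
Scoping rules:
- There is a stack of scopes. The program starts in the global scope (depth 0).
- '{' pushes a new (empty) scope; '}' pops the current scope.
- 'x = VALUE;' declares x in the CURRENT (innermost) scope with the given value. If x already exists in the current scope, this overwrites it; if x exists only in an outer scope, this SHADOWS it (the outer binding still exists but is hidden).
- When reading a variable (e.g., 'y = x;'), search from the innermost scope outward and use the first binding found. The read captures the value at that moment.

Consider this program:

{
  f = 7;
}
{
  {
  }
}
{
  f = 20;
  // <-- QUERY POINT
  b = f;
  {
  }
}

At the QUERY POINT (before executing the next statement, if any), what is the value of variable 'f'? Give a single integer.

Step 1: enter scope (depth=1)
Step 2: declare f=7 at depth 1
Step 3: exit scope (depth=0)
Step 4: enter scope (depth=1)
Step 5: enter scope (depth=2)
Step 6: exit scope (depth=1)
Step 7: exit scope (depth=0)
Step 8: enter scope (depth=1)
Step 9: declare f=20 at depth 1
Visible at query point: f=20

Answer: 20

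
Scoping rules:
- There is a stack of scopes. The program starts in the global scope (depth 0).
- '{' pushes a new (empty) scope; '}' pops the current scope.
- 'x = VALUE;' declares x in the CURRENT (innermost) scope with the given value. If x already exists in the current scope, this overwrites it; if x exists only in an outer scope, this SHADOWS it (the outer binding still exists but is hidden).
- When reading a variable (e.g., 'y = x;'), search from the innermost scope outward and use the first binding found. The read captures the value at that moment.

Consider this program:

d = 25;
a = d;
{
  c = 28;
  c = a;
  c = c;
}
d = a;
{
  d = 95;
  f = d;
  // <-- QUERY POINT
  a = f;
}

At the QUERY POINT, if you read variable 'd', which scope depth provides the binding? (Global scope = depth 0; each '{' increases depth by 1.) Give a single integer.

Step 1: declare d=25 at depth 0
Step 2: declare a=(read d)=25 at depth 0
Step 3: enter scope (depth=1)
Step 4: declare c=28 at depth 1
Step 5: declare c=(read a)=25 at depth 1
Step 6: declare c=(read c)=25 at depth 1
Step 7: exit scope (depth=0)
Step 8: declare d=(read a)=25 at depth 0
Step 9: enter scope (depth=1)
Step 10: declare d=95 at depth 1
Step 11: declare f=(read d)=95 at depth 1
Visible at query point: a=25 d=95 f=95

Answer: 1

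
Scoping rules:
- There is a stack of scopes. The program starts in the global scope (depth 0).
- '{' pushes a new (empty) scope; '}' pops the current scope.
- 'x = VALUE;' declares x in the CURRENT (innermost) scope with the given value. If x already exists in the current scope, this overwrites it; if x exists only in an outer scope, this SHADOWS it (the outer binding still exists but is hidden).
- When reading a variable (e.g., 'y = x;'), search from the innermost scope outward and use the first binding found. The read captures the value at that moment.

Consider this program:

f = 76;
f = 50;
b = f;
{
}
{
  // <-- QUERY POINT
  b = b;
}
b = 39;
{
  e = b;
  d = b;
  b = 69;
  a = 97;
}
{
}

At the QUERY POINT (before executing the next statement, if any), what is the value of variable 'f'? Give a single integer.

Step 1: declare f=76 at depth 0
Step 2: declare f=50 at depth 0
Step 3: declare b=(read f)=50 at depth 0
Step 4: enter scope (depth=1)
Step 5: exit scope (depth=0)
Step 6: enter scope (depth=1)
Visible at query point: b=50 f=50

Answer: 50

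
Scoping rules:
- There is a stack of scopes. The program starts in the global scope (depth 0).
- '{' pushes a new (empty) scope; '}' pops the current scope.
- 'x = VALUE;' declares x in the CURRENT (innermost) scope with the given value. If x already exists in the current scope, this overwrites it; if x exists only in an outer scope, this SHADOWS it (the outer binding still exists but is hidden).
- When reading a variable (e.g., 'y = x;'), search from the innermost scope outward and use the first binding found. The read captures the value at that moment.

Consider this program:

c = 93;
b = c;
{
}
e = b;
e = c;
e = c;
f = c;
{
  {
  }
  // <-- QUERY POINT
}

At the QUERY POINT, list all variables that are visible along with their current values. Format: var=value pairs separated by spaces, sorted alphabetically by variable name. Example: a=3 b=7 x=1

Answer: b=93 c=93 e=93 f=93

Derivation:
Step 1: declare c=93 at depth 0
Step 2: declare b=(read c)=93 at depth 0
Step 3: enter scope (depth=1)
Step 4: exit scope (depth=0)
Step 5: declare e=(read b)=93 at depth 0
Step 6: declare e=(read c)=93 at depth 0
Step 7: declare e=(read c)=93 at depth 0
Step 8: declare f=(read c)=93 at depth 0
Step 9: enter scope (depth=1)
Step 10: enter scope (depth=2)
Step 11: exit scope (depth=1)
Visible at query point: b=93 c=93 e=93 f=93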